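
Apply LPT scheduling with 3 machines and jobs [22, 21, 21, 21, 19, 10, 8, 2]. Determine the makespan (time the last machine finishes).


Jobs (LPT sorted): [22, 21, 21, 21, 19, 10, 8, 2]
Machines: 3
  J=22 → Machine 1 (load: 0+22=22)
  J=21 → Machine 2 (load: 0+21=21)
  J=21 → Machine 3 (load: 0+21=21)
  J=21 → Machine 2 (load: 21+21=42)
  J=19 → Machine 3 (load: 21+19=40)
  J=10 → Machine 1 (load: 22+10=32)
  J=8 → Machine 1 (load: 32+8=40)
  J=2 → Machine 1 (load: 40+2=42)
Machine loads: [42, 42, 40]
Makespan = max = 42 time units


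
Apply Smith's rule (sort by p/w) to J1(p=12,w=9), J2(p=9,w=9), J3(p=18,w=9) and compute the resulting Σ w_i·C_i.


WSPT order (by p/w): J2 → J1 → J3
  J2: C=9, w·C=9×9=81
  J1: C=21, w·C=9×21=189
  J3: C=39, w·C=9×39=351
Σ w·C = 621
= 621


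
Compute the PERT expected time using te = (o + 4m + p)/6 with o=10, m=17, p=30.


te = (o + 4m + p) / 6
= (10 + 4×17 + 30) / 6
= (10 + 68 + 30) / 6
= 108 / 6
= 18.00


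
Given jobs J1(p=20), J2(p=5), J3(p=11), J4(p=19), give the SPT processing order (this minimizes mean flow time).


SPT: sort by shortest processing time
  J2: p=5
  J3: p=11
  J4: p=19
  J1: p=20
Order: J2 → J3 → J4 → J1


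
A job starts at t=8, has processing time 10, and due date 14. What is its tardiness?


Completion = start + processing = 8 + 10 = 18
Tardiness = max(0, C - d) = max(0, 18 - 14)
= max(0, 4)
= 4


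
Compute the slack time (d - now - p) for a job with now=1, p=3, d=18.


Slack = due - current_time - processing
= 18 - 1 - 3
= 14


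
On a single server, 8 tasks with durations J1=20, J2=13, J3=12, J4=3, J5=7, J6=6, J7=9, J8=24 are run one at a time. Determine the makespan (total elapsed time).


Sequential makespan: sum all processing times
= 20 + 13 + 12 + 3 + 7 + 6 + 9 + 24
= 94 time units


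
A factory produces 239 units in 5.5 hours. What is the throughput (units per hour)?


Throughput = units / time
= 239 / 5.5
= 43.5 units/hour


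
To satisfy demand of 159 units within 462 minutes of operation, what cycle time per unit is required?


Cycle time = available time / demand
= 462 / 159
= 2.91 min/unit


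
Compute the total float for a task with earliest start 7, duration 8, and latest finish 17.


EF = ES + duration = 7 + 8 = 15
LS = LF - duration = 17 - 8 = 9
Total Float = LF - EF = 17 - 15
(or LS - ES = 9 - 7)
= 2


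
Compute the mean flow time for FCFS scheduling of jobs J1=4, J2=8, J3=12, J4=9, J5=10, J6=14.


Completion times:
  J1: completes at 4
  J2: completes at 12
  J3: completes at 24
  J4: completes at 33
  J5: completes at 43
  J6: completes at 57
Sum = 173
Average = 173/6
= 28.83


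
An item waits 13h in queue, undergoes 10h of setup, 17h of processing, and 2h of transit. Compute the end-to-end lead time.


Lead time = queue + setup + processing + transit
= 13 + 10 + 17 + 2
= 42 hours


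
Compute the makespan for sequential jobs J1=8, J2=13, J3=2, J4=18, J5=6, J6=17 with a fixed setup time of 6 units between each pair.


Makespan = Σ processing + (n-1) × setup
= (8 + 13 + 2 + 18 + 6 + 17) + (6-1)×6
= 64 + 30
= 94 time units


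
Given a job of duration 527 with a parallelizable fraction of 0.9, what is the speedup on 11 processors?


Amdahl's law: T_p = T × ((1-p) + p/N)
= 527 × ((1-0.9) + 0.9/11)
= 527 × (0.10 + 0.0818)
= 527 × 0.1818
= 95.82
Speedup = 527/95.82
= 5.50×


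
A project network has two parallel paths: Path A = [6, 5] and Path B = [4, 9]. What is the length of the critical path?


Path A: 6 + 5 = 11
Path B: 4 + 9 = 13
Critical path = longest = max(11, 13)
= 13 (Path B)


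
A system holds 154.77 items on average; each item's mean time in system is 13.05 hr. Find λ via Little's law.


Little's law: L = λW → λ = L / W
= 154.77 / 13.05
= 11.86 per hour


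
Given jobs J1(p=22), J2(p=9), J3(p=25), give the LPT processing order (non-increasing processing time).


LPT: sort by longest processing time first
  J3: p=25
  J1: p=22
  J2: p=9
Order: J3 → J1 → J2


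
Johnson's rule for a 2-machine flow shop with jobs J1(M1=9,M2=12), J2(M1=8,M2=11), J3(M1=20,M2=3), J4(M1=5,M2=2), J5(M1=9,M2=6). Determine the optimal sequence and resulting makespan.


Johnson's rule:
Group 1 (M1≤M2, sort by M1): ['J2', 'J1']
Group 2 (M1>M2, sort desc M2): ['J5', 'J3', 'J4']
Sequence: J2 → J1 → J5 → J3 → J4
Makespan calculation:
  J2: M1 done=8, M2 done=19
  J1: M1 done=17, M2 done=31
  J5: M1 done=26, M2 done=37
  J3: M1 done=46, M2 done=49
  J4: M1 done=51, M2 done=53
= Sequence: J2 → J1 → J5 → J3 → J4, Makespan: 53


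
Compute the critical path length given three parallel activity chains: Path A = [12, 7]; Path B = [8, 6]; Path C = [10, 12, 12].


Path A: 12 + 7 = 19
Path B: 8 + 6 = 14
Path C: 10 + 12 + 12 = 34
Critical path = longest = max(19, 14, 34)
= 34 (Path C)


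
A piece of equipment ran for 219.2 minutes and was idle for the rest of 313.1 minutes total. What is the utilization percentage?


Utilization = busy / total × 100
= 219.2 / 313.1 × 100
= 70.0%


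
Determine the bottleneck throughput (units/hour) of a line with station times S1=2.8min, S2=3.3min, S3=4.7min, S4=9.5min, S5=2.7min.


Bottleneck = longest station time
Station times: [2.8, 3.3, 4.7, 9.5, 2.7]
Max = 9.5 min
Rate = 60 / 9.5
= 6.32 units/hour (bottleneck: 9.5min)


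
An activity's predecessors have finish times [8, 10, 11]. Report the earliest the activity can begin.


ES = max of all predecessor completion times
Predecessors: [8, 10, 11]
ES = max(8, 10, 11)
= 11


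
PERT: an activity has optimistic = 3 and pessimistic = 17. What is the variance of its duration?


σ² = ((p - o) / 6)² = (p - o)² / 36
= (17 - 3)² / 36
= 14² / 36
= 196 / 36
= 5.4444


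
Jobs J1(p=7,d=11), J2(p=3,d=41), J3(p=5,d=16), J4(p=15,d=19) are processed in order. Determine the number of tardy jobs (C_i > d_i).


Completion vs due date:
  J1: C=7, d=11 → on time
  J2: C=10, d=41 → on time
  J3: C=15, d=16 → on time
  J4: C=30, d=19 → TARDY
Tardy jobs: J4
Count = 1


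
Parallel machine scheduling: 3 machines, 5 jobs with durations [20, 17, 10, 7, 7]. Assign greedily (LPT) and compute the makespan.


Jobs (LPT sorted): [20, 17, 10, 7, 7]
Machines: 3
  J=20 → Machine 1 (load: 0+20=20)
  J=17 → Machine 2 (load: 0+17=17)
  J=10 → Machine 3 (load: 0+10=10)
  J=7 → Machine 3 (load: 10+7=17)
  J=7 → Machine 2 (load: 17+7=24)
Machine loads: [20, 24, 17]
Makespan = max = 24 time units


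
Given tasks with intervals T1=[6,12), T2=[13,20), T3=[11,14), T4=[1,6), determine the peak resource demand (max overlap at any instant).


Check each time point for overlaps:
  t=11: 2 tasks active (T1, T3)
Max concurrent = 2


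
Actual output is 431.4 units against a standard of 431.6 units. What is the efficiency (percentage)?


Efficiency = (actual / standard) × 100
= (431.4 / 431.6) × 100
= 100.0%


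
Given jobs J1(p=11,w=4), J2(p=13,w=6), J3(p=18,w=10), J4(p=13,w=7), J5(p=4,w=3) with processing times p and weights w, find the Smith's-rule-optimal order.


WSPT (Smith's rule): sort by p/w ascending
  J5: p/w = 4/3 = 1.333
  J3: p/w = 18/10 = 1.800
  J4: p/w = 13/7 = 1.857
  J2: p/w = 13/6 = 2.167
  J1: p/w = 11/4 = 2.750
Order: J5 → J3 → J4 → J2 → J1


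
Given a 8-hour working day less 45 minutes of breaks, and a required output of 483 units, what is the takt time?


Available = 8×60 - 45 = 435 min
Takt time = 435 / 483
= 0.90 min/unit


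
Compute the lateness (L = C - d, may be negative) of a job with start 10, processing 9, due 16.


Completion = 10 + 9 = 19
Lateness = C - d = 19 - 16
= 3


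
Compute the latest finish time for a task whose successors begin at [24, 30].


LF = min of all successor start times
Successors start at: [24, 30]
LF = min(24, 30)
= 24


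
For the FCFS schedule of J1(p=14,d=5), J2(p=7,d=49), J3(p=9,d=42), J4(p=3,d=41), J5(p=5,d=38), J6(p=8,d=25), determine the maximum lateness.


Lateness per job (L = C - d):
  J1: C=14, d=5, L=9
  J2: C=21, d=49, L=-28
  J3: C=30, d=42, L=-12
  J4: C=33, d=41, L=-8
  J5: C=38, d=38, L=0
  J6: C=46, d=25, L=21
Lmax = max(9, -28, -12, -8, 0, 21)
= 21


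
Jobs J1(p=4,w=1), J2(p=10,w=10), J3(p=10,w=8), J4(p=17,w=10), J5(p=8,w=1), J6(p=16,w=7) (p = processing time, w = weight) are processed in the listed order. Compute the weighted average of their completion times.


Completion times:
  J1: C=4, w×C=1×4=4
  J2: C=14, w×C=10×14=140
  J3: C=24, w×C=8×24=192
  J4: C=41, w×C=10×41=410
  J5: C=49, w×C=1×49=49
  J6: C=65, w×C=7×65=455
Sum w×C = 1250
Sum w = 37
Weighted avg = 1250/37
= 33.78


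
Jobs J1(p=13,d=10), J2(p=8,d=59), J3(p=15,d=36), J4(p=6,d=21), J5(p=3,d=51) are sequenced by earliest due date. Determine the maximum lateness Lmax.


EDD order: J1 → J4 → J3 → J5 → J2
Completion and lateness:
  J1: C=13, d=10, L=13-10=3
  J4: C=19, d=21, L=19-21=-2
  J3: C=34, d=36, L=34-36=-2
  J5: C=37, d=51, L=37-51=-14
  J2: C=45, d=59, L=45-59=-14
Lmax = max(3, -2, -2, -14, -14)
= 3


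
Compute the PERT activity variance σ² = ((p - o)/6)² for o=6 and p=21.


σ² = ((p - o) / 6)² = (p - o)² / 36
= (21 - 6)² / 36
= 15² / 36
= 225 / 36
= 6.2500


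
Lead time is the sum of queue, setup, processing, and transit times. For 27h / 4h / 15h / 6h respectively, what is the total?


Lead time = queue + setup + processing + transit
= 27 + 4 + 15 + 6
= 52 hours


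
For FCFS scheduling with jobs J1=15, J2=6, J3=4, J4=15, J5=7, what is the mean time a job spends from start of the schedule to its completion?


Completion times:
  J1: completes at 15
  J2: completes at 21
  J3: completes at 25
  J4: completes at 40
  J5: completes at 47
Sum = 148
Average = 148/5
= 29.60


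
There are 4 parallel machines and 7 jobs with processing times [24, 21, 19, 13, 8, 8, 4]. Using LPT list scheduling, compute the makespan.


Jobs (LPT sorted): [24, 21, 19, 13, 8, 8, 4]
Machines: 4
  J=24 → Machine 1 (load: 0+24=24)
  J=21 → Machine 2 (load: 0+21=21)
  J=19 → Machine 3 (load: 0+19=19)
  J=13 → Machine 4 (load: 0+13=13)
  J=8 → Machine 4 (load: 13+8=21)
  J=8 → Machine 3 (load: 19+8=27)
  J=4 → Machine 2 (load: 21+4=25)
Machine loads: [24, 25, 27, 21]
Makespan = max = 27 time units


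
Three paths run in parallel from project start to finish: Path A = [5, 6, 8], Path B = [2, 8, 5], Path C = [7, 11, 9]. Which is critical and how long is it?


Path A: 5 + 6 + 8 = 19
Path B: 2 + 8 + 5 = 15
Path C: 7 + 11 + 9 = 27
Critical path = longest = max(19, 15, 27)
= 27 (Path C)


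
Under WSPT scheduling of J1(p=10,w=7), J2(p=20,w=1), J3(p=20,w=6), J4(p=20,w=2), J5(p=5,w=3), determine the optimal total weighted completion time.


WSPT order (by p/w): J1 → J5 → J3 → J4 → J2
  J1: C=10, w·C=7×10=70
  J5: C=15, w·C=3×15=45
  J3: C=35, w·C=6×35=210
  J4: C=55, w·C=2×55=110
  J2: C=75, w·C=1×75=75
Σ w·C = 510
= 510


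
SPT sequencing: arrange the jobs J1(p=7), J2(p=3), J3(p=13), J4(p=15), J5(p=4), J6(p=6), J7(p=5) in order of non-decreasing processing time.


SPT: sort by shortest processing time
  J2: p=3
  J5: p=4
  J7: p=5
  J6: p=6
  J1: p=7
  J3: p=13
  J4: p=15
Order: J2 → J5 → J7 → J6 → J1 → J3 → J4


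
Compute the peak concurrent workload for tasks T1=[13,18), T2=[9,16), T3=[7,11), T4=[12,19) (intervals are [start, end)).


Check each time point for overlaps:
  t=13: 3 tasks active (T1, T2, T4)
Max concurrent = 3


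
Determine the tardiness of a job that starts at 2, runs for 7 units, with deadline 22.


Completion = start + processing = 2 + 7 = 9
Tardiness = max(0, C - d) = max(0, 9 - 22)
= max(0, -13)
= 0


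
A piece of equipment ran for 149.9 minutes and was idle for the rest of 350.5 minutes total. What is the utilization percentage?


Utilization = busy / total × 100
= 149.9 / 350.5 × 100
= 42.8%


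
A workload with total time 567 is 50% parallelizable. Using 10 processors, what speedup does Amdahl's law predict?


Amdahl's law: T_p = T × ((1-p) + p/N)
= 567 × ((1-0.5) + 0.5/10)
= 567 × (0.50 + 0.0500)
= 567 × 0.5500
= 311.85
Speedup = 567/311.85
= 1.82×


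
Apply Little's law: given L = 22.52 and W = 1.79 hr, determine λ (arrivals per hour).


Little's law: L = λW → λ = L / W
= 22.52 / 1.79
= 12.58 per hour


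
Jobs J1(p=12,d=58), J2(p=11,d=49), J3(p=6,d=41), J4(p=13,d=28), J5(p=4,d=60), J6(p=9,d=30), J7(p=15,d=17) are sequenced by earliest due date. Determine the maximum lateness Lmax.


EDD order: J7 → J4 → J6 → J3 → J2 → J1 → J5
Completion and lateness:
  J7: C=15, d=17, L=15-17=-2
  J4: C=28, d=28, L=28-28=0
  J6: C=37, d=30, L=37-30=7
  J3: C=43, d=41, L=43-41=2
  J2: C=54, d=49, L=54-49=5
  J1: C=66, d=58, L=66-58=8
  J5: C=70, d=60, L=70-60=10
Lmax = max(-2, 0, 7, 2, 5, 8, 10)
= 10


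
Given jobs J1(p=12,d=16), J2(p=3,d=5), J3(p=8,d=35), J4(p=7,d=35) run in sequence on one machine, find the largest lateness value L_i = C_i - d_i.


Lateness per job (L = C - d):
  J1: C=12, d=16, L=-4
  J2: C=15, d=5, L=10
  J3: C=23, d=35, L=-12
  J4: C=30, d=35, L=-5
Lmax = max(-4, 10, -12, -5)
= 10


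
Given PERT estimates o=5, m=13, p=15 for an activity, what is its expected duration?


te = (o + 4m + p) / 6
= (5 + 4×13 + 15) / 6
= (5 + 52 + 15) / 6
= 72 / 6
= 12.00


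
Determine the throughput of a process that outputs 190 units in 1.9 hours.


Throughput = units / time
= 190 / 1.9
= 100.0 units/hour


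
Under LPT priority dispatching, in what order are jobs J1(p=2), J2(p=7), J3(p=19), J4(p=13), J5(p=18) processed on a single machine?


LPT: sort by longest processing time first
  J3: p=19
  J5: p=18
  J4: p=13
  J2: p=7
  J1: p=2
Order: J3 → J5 → J4 → J2 → J1


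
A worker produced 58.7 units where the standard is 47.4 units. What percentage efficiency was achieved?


Efficiency = (actual / standard) × 100
= (58.7 / 47.4) × 100
= 123.8%


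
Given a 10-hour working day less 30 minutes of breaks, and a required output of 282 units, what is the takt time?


Available = 10×60 - 30 = 570 min
Takt time = 570 / 282
= 2.02 min/unit


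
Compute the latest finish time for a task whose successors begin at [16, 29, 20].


LF = min of all successor start times
Successors start at: [16, 29, 20]
LF = min(16, 29, 20)
= 16


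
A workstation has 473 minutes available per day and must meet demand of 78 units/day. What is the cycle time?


Cycle time = available time / demand
= 473 / 78
= 6.06 min/unit


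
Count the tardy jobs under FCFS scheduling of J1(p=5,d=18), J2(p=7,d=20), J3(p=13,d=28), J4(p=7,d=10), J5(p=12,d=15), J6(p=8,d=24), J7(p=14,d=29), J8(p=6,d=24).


Completion vs due date:
  J1: C=5, d=18 → on time
  J2: C=12, d=20 → on time
  J3: C=25, d=28 → on time
  J4: C=32, d=10 → TARDY
  J5: C=44, d=15 → TARDY
  J6: C=52, d=24 → TARDY
  J7: C=66, d=29 → TARDY
  J8: C=72, d=24 → TARDY
Tardy jobs: J4, J5, J6, J7, J8
Count = 5


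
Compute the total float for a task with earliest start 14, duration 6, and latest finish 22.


EF = ES + duration = 14 + 6 = 20
LS = LF - duration = 22 - 6 = 16
Total Float = LF - EF = 22 - 20
(or LS - ES = 16 - 14)
= 2


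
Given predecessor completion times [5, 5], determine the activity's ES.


ES = max of all predecessor completion times
Predecessors: [5, 5]
ES = max(5, 5)
= 5


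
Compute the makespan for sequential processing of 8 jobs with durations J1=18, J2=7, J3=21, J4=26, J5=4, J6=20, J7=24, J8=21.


Sequential makespan: sum all processing times
= 18 + 7 + 21 + 26 + 4 + 20 + 24 + 21
= 141 time units


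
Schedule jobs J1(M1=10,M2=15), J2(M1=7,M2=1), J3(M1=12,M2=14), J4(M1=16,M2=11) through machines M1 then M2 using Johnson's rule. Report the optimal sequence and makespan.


Johnson's rule:
Group 1 (M1≤M2, sort by M1): ['J1', 'J3']
Group 2 (M1>M2, sort desc M2): ['J4', 'J2']
Sequence: J1 → J3 → J4 → J2
Makespan calculation:
  J1: M1 done=10, M2 done=25
  J3: M1 done=22, M2 done=39
  J4: M1 done=38, M2 done=50
  J2: M1 done=45, M2 done=51
= Sequence: J1 → J3 → J4 → J2, Makespan: 51


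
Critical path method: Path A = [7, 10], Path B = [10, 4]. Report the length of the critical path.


Path A: 7 + 10 = 17
Path B: 10 + 4 = 14
Critical path = longest = max(17, 14)
= 17 (Path A)


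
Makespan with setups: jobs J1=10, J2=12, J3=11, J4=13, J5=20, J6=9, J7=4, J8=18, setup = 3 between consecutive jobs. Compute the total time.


Makespan = Σ processing + (n-1) × setup
= (10 + 12 + 11 + 13 + 20 + 9 + 4 + 18) + (8-1)×3
= 97 + 21
= 118 time units


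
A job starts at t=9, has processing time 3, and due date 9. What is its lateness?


Completion = 9 + 3 = 12
Lateness = C - d = 12 - 9
= 3


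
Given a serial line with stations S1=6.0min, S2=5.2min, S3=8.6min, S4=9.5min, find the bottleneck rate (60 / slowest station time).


Bottleneck = longest station time
Station times: [6.0, 5.2, 8.6, 9.5]
Max = 9.5 min
Rate = 60 / 9.5
= 6.32 units/hour (bottleneck: 9.5min)


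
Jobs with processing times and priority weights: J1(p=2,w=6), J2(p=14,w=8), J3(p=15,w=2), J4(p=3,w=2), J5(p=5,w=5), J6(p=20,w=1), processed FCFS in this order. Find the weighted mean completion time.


Completion times:
  J1: C=2, w×C=6×2=12
  J2: C=16, w×C=8×16=128
  J3: C=31, w×C=2×31=62
  J4: C=34, w×C=2×34=68
  J5: C=39, w×C=5×39=195
  J6: C=59, w×C=1×59=59
Sum w×C = 524
Sum w = 24
Weighted avg = 524/24
= 21.83


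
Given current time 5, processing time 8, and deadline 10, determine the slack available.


Slack = due - current_time - processing
= 10 - 5 - 8
= -3


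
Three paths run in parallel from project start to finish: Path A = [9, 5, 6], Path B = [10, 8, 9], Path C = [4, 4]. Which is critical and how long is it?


Path A: 9 + 5 + 6 = 20
Path B: 10 + 8 + 9 = 27
Path C: 4 + 4 = 8
Critical path = longest = max(20, 27, 8)
= 27 (Path B)


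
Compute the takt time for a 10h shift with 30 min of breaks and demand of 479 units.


Available = 10×60 - 30 = 570 min
Takt time = 570 / 479
= 1.19 min/unit


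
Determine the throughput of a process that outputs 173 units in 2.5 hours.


Throughput = units / time
= 173 / 2.5
= 69.2 units/hour


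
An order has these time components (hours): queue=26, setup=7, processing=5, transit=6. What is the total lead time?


Lead time = queue + setup + processing + transit
= 26 + 7 + 5 + 6
= 44 hours


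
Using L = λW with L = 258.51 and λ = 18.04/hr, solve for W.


Little's law: L = λW → W = L / λ
= 258.51 / 18.04
= 14.33 hours


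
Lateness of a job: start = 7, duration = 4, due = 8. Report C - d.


Completion = 7 + 4 = 11
Lateness = C - d = 11 - 8
= 3


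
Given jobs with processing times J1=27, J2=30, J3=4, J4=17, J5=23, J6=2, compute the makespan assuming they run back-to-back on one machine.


Sequential makespan: sum all processing times
= 27 + 30 + 4 + 17 + 23 + 2
= 103 time units


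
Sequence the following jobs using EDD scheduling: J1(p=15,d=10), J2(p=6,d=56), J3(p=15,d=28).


EDD: sort by earliest due date
  J1: d=10, p=15
  J3: d=28, p=15
  J2: d=56, p=6
Order: J1 → J3 → J2


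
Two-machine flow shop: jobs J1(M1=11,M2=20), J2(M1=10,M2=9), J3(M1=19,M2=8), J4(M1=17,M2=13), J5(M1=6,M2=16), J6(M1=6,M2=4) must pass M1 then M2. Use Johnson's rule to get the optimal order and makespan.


Johnson's rule:
Group 1 (M1≤M2, sort by M1): ['J5', 'J1']
Group 2 (M1>M2, sort desc M2): ['J4', 'J2', 'J3', 'J6']
Sequence: J5 → J1 → J4 → J2 → J3 → J6
Makespan calculation:
  J5: M1 done=6, M2 done=22
  J1: M1 done=17, M2 done=42
  J4: M1 done=34, M2 done=55
  J2: M1 done=44, M2 done=64
  J3: M1 done=63, M2 done=72
  J6: M1 done=69, M2 done=76
= Sequence: J5 → J1 → J4 → J2 → J3 → J6, Makespan: 76


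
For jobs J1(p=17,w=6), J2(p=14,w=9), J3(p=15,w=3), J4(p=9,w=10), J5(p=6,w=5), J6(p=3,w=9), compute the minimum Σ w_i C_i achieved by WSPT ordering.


WSPT order (by p/w): J6 → J4 → J5 → J2 → J1 → J3
  J6: C=3, w·C=9×3=27
  J4: C=12, w·C=10×12=120
  J5: C=18, w·C=5×18=90
  J2: C=32, w·C=9×32=288
  J1: C=49, w·C=6×49=294
  J3: C=64, w·C=3×64=192
Σ w·C = 1011
= 1011


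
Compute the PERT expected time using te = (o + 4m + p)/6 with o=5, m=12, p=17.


te = (o + 4m + p) / 6
= (5 + 4×12 + 17) / 6
= (5 + 48 + 17) / 6
= 70 / 6
= 11.67


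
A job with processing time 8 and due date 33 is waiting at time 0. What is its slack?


Slack = due - current_time - processing
= 33 - 0 - 8
= 25


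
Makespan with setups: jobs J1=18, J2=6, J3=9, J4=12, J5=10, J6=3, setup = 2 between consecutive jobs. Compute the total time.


Makespan = Σ processing + (n-1) × setup
= (18 + 6 + 9 + 12 + 10 + 3) + (6-1)×2
= 58 + 10
= 68 time units


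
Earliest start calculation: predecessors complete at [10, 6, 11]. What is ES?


ES = max of all predecessor completion times
Predecessors: [10, 6, 11]
ES = max(10, 6, 11)
= 11


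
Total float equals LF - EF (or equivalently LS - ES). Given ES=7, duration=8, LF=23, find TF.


EF = ES + duration = 7 + 8 = 15
LS = LF - duration = 23 - 8 = 15
Total Float = LF - EF = 23 - 15
(or LS - ES = 15 - 7)
= 8


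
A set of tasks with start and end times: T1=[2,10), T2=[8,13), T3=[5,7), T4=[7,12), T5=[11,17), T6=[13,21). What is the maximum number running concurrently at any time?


Check each time point for overlaps:
  t=8: 3 tasks active (T1, T2, T4)
Max concurrent = 3


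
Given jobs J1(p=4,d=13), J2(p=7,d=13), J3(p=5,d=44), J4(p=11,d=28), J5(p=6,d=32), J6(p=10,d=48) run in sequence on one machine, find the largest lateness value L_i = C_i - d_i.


Lateness per job (L = C - d):
  J1: C=4, d=13, L=-9
  J2: C=11, d=13, L=-2
  J3: C=16, d=44, L=-28
  J4: C=27, d=28, L=-1
  J5: C=33, d=32, L=1
  J6: C=43, d=48, L=-5
Lmax = max(-9, -2, -28, -1, 1, -5)
= 1


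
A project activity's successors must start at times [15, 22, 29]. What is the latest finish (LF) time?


LF = min of all successor start times
Successors start at: [15, 22, 29]
LF = min(15, 22, 29)
= 15


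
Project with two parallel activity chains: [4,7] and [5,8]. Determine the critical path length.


Path A: 4 + 7 = 11
Path B: 5 + 8 = 13
Critical path = longest = max(11, 13)
= 13 (Path B)


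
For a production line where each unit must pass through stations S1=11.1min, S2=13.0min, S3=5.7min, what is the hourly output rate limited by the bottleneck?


Bottleneck = longest station time
Station times: [11.1, 13.0, 5.7]
Max = 13.0 min
Rate = 60 / 13.0
= 4.62 units/hour (bottleneck: 13.0min)


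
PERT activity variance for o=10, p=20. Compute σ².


σ² = ((p - o) / 6)² = (p - o)² / 36
= (20 - 10)² / 36
= 10² / 36
= 100 / 36
= 2.7778


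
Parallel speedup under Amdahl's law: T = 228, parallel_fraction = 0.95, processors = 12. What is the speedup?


Amdahl's law: T_p = T × ((1-p) + p/N)
= 228 × ((1-0.95) + 0.95/12)
= 228 × (0.05 + 0.0792)
= 228 × 0.1292
= 29.45
Speedup = 228/29.45
= 7.74×


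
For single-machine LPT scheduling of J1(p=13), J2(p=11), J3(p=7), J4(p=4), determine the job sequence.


LPT: sort by longest processing time first
  J1: p=13
  J2: p=11
  J3: p=7
  J4: p=4
Order: J1 → J2 → J3 → J4


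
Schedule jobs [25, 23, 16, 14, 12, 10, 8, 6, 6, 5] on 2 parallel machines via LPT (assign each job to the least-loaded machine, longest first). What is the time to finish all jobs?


Jobs (LPT sorted): [25, 23, 16, 14, 12, 10, 8, 6, 6, 5]
Machines: 2
  J=25 → Machine 1 (load: 0+25=25)
  J=23 → Machine 2 (load: 0+23=23)
  J=16 → Machine 2 (load: 23+16=39)
  J=14 → Machine 1 (load: 25+14=39)
  J=12 → Machine 1 (load: 39+12=51)
  J=10 → Machine 2 (load: 39+10=49)
  J=8 → Machine 2 (load: 49+8=57)
  J=6 → Machine 1 (load: 51+6=57)
  J=6 → Machine 1 (load: 57+6=63)
  J=5 → Machine 2 (load: 57+5=62)
Machine loads: [63, 62]
Makespan = max = 63 time units


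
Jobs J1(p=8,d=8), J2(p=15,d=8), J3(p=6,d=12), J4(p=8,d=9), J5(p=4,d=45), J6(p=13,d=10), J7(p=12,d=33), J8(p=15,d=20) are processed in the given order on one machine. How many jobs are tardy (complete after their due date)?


Completion vs due date:
  J1: C=8, d=8 → on time
  J2: C=23, d=8 → TARDY
  J3: C=29, d=12 → TARDY
  J4: C=37, d=9 → TARDY
  J5: C=41, d=45 → on time
  J6: C=54, d=10 → TARDY
  J7: C=66, d=33 → TARDY
  J8: C=81, d=20 → TARDY
Tardy jobs: J2, J3, J4, J6, J7, J8
Count = 6


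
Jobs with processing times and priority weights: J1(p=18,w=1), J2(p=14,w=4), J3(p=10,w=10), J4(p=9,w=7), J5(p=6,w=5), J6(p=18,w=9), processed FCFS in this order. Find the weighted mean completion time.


Completion times:
  J1: C=18, w×C=1×18=18
  J2: C=32, w×C=4×32=128
  J3: C=42, w×C=10×42=420
  J4: C=51, w×C=7×51=357
  J5: C=57, w×C=5×57=285
  J6: C=75, w×C=9×75=675
Sum w×C = 1883
Sum w = 36
Weighted avg = 1883/36
= 52.31


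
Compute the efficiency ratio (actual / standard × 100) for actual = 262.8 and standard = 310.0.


Efficiency = (actual / standard) × 100
= (262.8 / 310.0) × 100
= 84.8%


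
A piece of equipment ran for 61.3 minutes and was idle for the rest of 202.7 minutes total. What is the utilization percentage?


Utilization = busy / total × 100
= 61.3 / 202.7 × 100
= 30.2%


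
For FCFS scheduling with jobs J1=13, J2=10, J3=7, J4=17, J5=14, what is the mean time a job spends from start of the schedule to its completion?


Completion times:
  J1: completes at 13
  J2: completes at 23
  J3: completes at 30
  J4: completes at 47
  J5: completes at 61
Sum = 174
Average = 174/5
= 34.80


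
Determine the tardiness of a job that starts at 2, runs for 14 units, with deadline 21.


Completion = start + processing = 2 + 14 = 16
Tardiness = max(0, C - d) = max(0, 16 - 21)
= max(0, -5)
= 0


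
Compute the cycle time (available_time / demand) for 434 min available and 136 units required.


Cycle time = available time / demand
= 434 / 136
= 3.19 min/unit


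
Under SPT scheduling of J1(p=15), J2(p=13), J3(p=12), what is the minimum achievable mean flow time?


SPT order: J3 → J2 → J1
Completion times:
  J3: C=12
  J2: C=25
  J1: C=40
Sum = 77, n = 3
Mean flow = 77/3
= 25.67


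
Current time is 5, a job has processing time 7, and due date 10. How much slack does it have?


Slack = due - current_time - processing
= 10 - 5 - 7
= -2


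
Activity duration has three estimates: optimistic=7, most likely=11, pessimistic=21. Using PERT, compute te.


te = (o + 4m + p) / 6
= (7 + 4×11 + 21) / 6
= (7 + 44 + 21) / 6
= 72 / 6
= 12.00


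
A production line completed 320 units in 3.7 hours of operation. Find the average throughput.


Throughput = units / time
= 320 / 3.7
= 86.5 units/hour


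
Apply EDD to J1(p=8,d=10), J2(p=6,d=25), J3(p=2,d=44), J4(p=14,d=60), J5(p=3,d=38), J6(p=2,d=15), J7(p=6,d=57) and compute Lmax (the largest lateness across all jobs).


EDD order: J1 → J6 → J2 → J5 → J3 → J7 → J4
Completion and lateness:
  J1: C=8, d=10, L=8-10=-2
  J6: C=10, d=15, L=10-15=-5
  J2: C=16, d=25, L=16-25=-9
  J5: C=19, d=38, L=19-38=-19
  J3: C=21, d=44, L=21-44=-23
  J7: C=27, d=57, L=27-57=-30
  J4: C=41, d=60, L=41-60=-19
Lmax = max(-2, -5, -9, -19, -23, -30, -19)
= -2


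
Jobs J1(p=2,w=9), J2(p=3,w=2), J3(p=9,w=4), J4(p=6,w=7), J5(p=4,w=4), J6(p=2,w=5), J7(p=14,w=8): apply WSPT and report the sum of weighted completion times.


WSPT order (by p/w): J1 → J6 → J4 → J5 → J2 → J7 → J3
  J1: C=2, w·C=9×2=18
  J6: C=4, w·C=5×4=20
  J4: C=10, w·C=7×10=70
  J5: C=14, w·C=4×14=56
  J2: C=17, w·C=2×17=34
  J7: C=31, w·C=8×31=248
  J3: C=40, w·C=4×40=160
Σ w·C = 606
= 606


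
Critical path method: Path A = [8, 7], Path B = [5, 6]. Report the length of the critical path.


Path A: 8 + 7 = 15
Path B: 5 + 6 = 11
Critical path = longest = max(15, 11)
= 15 (Path A)


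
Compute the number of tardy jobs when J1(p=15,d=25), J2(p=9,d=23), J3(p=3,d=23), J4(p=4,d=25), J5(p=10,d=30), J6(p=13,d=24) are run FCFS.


Completion vs due date:
  J1: C=15, d=25 → on time
  J2: C=24, d=23 → TARDY
  J3: C=27, d=23 → TARDY
  J4: C=31, d=25 → TARDY
  J5: C=41, d=30 → TARDY
  J6: C=54, d=24 → TARDY
Tardy jobs: J2, J3, J4, J5, J6
Count = 5


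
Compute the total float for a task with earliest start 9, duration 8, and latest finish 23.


EF = ES + duration = 9 + 8 = 17
LS = LF - duration = 23 - 8 = 15
Total Float = LF - EF = 23 - 17
(or LS - ES = 15 - 9)
= 6


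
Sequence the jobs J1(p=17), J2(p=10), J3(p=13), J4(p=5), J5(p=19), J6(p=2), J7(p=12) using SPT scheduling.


SPT: sort by shortest processing time
  J6: p=2
  J4: p=5
  J2: p=10
  J7: p=12
  J3: p=13
  J1: p=17
  J5: p=19
Order: J6 → J4 → J2 → J7 → J3 → J1 → J5


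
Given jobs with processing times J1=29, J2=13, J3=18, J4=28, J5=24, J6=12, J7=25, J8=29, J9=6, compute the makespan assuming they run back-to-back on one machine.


Sequential makespan: sum all processing times
= 29 + 13 + 18 + 28 + 24 + 12 + 25 + 29 + 6
= 184 time units


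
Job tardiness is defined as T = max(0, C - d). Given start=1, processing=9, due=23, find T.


Completion = start + processing = 1 + 9 = 10
Tardiness = max(0, C - d) = max(0, 10 - 23)
= max(0, -13)
= 0


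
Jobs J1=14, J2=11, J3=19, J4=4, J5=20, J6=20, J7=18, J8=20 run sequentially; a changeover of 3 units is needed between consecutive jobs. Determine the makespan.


Makespan = Σ processing + (n-1) × setup
= (14 + 11 + 19 + 4 + 20 + 20 + 18 + 20) + (8-1)×3
= 126 + 21
= 147 time units


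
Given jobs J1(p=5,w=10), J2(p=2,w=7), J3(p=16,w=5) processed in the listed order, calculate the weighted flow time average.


Completion times:
  J1: C=5, w×C=10×5=50
  J2: C=7, w×C=7×7=49
  J3: C=23, w×C=5×23=115
Sum w×C = 214
Sum w = 22
Weighted avg = 214/22
= 9.73


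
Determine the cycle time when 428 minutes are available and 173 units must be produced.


Cycle time = available time / demand
= 428 / 173
= 2.47 min/unit


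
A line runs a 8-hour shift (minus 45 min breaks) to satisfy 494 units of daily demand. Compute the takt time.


Available = 8×60 - 45 = 435 min
Takt time = 435 / 494
= 0.88 min/unit


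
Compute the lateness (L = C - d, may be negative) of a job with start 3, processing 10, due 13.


Completion = 3 + 10 = 13
Lateness = C - d = 13 - 13
= 0


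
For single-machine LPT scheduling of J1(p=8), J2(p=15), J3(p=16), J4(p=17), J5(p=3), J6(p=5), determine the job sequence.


LPT: sort by longest processing time first
  J4: p=17
  J3: p=16
  J2: p=15
  J1: p=8
  J6: p=5
  J5: p=3
Order: J4 → J3 → J2 → J1 → J6 → J5


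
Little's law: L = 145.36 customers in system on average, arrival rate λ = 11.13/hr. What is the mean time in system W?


Little's law: L = λW → W = L / λ
= 145.36 / 11.13
= 13.06 hours


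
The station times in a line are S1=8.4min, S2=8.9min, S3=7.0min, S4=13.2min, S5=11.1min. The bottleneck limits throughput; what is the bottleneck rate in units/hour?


Bottleneck = longest station time
Station times: [8.4, 8.9, 7.0, 13.2, 11.1]
Max = 13.2 min
Rate = 60 / 13.2
= 4.55 units/hour (bottleneck: 13.2min)


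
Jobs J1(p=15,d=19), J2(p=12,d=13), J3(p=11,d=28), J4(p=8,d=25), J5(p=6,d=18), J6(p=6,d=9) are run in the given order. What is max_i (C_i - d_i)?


Lateness per job (L = C - d):
  J1: C=15, d=19, L=-4
  J2: C=27, d=13, L=14
  J3: C=38, d=28, L=10
  J4: C=46, d=25, L=21
  J5: C=52, d=18, L=34
  J6: C=58, d=9, L=49
Lmax = max(-4, 14, 10, 21, 34, 49)
= 49


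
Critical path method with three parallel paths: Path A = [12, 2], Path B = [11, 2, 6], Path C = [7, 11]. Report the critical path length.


Path A: 12 + 2 = 14
Path B: 11 + 2 + 6 = 19
Path C: 7 + 11 = 18
Critical path = longest = max(14, 19, 18)
= 19 (Path B)


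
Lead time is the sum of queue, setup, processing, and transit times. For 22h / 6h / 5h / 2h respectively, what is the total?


Lead time = queue + setup + processing + transit
= 22 + 6 + 5 + 2
= 35 hours


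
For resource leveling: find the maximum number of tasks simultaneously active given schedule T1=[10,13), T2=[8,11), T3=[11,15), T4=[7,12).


Check each time point for overlaps:
  t=10: 3 tasks active (T1, T2, T4)
Max concurrent = 3


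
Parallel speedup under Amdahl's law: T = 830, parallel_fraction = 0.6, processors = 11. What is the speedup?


Amdahl's law: T_p = T × ((1-p) + p/N)
= 830 × ((1-0.6) + 0.6/11)
= 830 × (0.40 + 0.0545)
= 830 × 0.4545
= 377.27
Speedup = 830/377.27
= 2.20×


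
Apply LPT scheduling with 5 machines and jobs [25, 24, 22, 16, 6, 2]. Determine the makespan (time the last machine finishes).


Jobs (LPT sorted): [25, 24, 22, 16, 6, 2]
Machines: 5
  J=25 → Machine 1 (load: 0+25=25)
  J=24 → Machine 2 (load: 0+24=24)
  J=22 → Machine 3 (load: 0+22=22)
  J=16 → Machine 4 (load: 0+16=16)
  J=6 → Machine 5 (load: 0+6=6)
  J=2 → Machine 5 (load: 6+2=8)
Machine loads: [25, 24, 22, 16, 8]
Makespan = max = 25 time units


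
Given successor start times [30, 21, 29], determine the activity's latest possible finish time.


LF = min of all successor start times
Successors start at: [30, 21, 29]
LF = min(30, 21, 29)
= 21


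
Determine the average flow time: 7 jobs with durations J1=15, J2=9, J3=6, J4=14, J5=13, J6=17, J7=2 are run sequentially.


Completion times:
  J1: completes at 15
  J2: completes at 24
  J3: completes at 30
  J4: completes at 44
  J5: completes at 57
  J6: completes at 74
  J7: completes at 76
Sum = 320
Average = 320/7
= 45.71


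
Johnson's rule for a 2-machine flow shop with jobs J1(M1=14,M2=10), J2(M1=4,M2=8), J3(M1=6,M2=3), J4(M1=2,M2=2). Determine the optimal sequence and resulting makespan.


Johnson's rule:
Group 1 (M1≤M2, sort by M1): ['J4', 'J2']
Group 2 (M1>M2, sort desc M2): ['J1', 'J3']
Sequence: J4 → J2 → J1 → J3
Makespan calculation:
  J4: M1 done=2, M2 done=4
  J2: M1 done=6, M2 done=14
  J1: M1 done=20, M2 done=30
  J3: M1 done=26, M2 done=33
= Sequence: J4 → J2 → J1 → J3, Makespan: 33


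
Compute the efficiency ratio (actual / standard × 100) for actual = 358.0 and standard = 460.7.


Efficiency = (actual / standard) × 100
= (358.0 / 460.7) × 100
= 77.7%


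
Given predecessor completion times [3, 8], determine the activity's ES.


ES = max of all predecessor completion times
Predecessors: [3, 8]
ES = max(3, 8)
= 8


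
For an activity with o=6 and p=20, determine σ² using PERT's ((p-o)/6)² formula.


σ² = ((p - o) / 6)² = (p - o)² / 36
= (20 - 6)² / 36
= 14² / 36
= 196 / 36
= 5.4444


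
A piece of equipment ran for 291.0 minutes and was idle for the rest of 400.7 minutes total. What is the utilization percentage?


Utilization = busy / total × 100
= 291.0 / 400.7 × 100
= 72.6%


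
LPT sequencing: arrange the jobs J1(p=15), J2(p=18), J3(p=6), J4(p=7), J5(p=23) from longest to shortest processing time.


LPT: sort by longest processing time first
  J5: p=23
  J2: p=18
  J1: p=15
  J4: p=7
  J3: p=6
Order: J5 → J2 → J1 → J4 → J3


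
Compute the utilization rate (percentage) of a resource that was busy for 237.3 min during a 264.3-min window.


Utilization = busy / total × 100
= 237.3 / 264.3 × 100
= 89.8%


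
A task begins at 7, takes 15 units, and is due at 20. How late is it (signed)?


Completion = 7 + 15 = 22
Lateness = C - d = 22 - 20
= 2


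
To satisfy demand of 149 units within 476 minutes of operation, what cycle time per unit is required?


Cycle time = available time / demand
= 476 / 149
= 3.19 min/unit


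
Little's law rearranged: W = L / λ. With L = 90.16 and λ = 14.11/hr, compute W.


Little's law: L = λW → W = L / λ
= 90.16 / 14.11
= 6.39 hours


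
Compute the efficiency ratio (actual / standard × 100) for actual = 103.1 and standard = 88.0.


Efficiency = (actual / standard) × 100
= (103.1 / 88.0) × 100
= 117.2%


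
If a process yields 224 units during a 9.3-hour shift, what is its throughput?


Throughput = units / time
= 224 / 9.3
= 24.1 units/hour


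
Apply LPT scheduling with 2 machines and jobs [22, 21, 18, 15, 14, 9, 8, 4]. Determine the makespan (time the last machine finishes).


Jobs (LPT sorted): [22, 21, 18, 15, 14, 9, 8, 4]
Machines: 2
  J=22 → Machine 1 (load: 0+22=22)
  J=21 → Machine 2 (load: 0+21=21)
  J=18 → Machine 2 (load: 21+18=39)
  J=15 → Machine 1 (load: 22+15=37)
  J=14 → Machine 1 (load: 37+14=51)
  J=9 → Machine 2 (load: 39+9=48)
  J=8 → Machine 2 (load: 48+8=56)
  J=4 → Machine 1 (load: 51+4=55)
Machine loads: [55, 56]
Makespan = max = 56 time units


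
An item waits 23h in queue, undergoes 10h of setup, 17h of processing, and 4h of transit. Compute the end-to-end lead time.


Lead time = queue + setup + processing + transit
= 23 + 10 + 17 + 4
= 54 hours


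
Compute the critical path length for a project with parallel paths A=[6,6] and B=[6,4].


Path A: 6 + 6 = 12
Path B: 6 + 4 = 10
Critical path = longest = max(12, 10)
= 12 (Path A)


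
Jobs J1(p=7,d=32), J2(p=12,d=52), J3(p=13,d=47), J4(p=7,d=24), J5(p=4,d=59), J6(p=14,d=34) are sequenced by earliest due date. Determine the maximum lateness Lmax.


EDD order: J4 → J1 → J6 → J3 → J2 → J5
Completion and lateness:
  J4: C=7, d=24, L=7-24=-17
  J1: C=14, d=32, L=14-32=-18
  J6: C=28, d=34, L=28-34=-6
  J3: C=41, d=47, L=41-47=-6
  J2: C=53, d=52, L=53-52=1
  J5: C=57, d=59, L=57-59=-2
Lmax = max(-17, -18, -6, -6, 1, -2)
= 1


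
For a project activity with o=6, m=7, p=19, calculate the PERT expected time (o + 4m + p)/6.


te = (o + 4m + p) / 6
= (6 + 4×7 + 19) / 6
= (6 + 28 + 19) / 6
= 53 / 6
= 8.83


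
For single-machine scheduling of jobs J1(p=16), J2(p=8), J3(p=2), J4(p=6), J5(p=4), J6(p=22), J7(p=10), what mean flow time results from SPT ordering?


SPT order: J3 → J5 → J4 → J2 → J7 → J1 → J6
Completion times:
  J3: C=2
  J5: C=6
  J4: C=12
  J2: C=20
  J7: C=30
  J1: C=46
  J6: C=68
Sum = 184, n = 7
Mean flow = 184/7
= 26.29


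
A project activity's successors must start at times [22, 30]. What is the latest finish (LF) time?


LF = min of all successor start times
Successors start at: [22, 30]
LF = min(22, 30)
= 22


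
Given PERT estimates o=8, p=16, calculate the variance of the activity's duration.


σ² = ((p - o) / 6)² = (p - o)² / 36
= (16 - 8)² / 36
= 8² / 36
= 64 / 36
= 1.7778


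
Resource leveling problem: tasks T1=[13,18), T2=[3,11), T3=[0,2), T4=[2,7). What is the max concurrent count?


Check each time point for overlaps:
  t=3: 2 tasks active (T2, T4)
Max concurrent = 2


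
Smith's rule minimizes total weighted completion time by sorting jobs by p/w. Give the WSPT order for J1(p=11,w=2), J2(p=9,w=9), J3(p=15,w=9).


WSPT (Smith's rule): sort by p/w ascending
  J2: p/w = 9/9 = 1.000
  J3: p/w = 15/9 = 1.667
  J1: p/w = 11/2 = 5.500
Order: J2 → J3 → J1


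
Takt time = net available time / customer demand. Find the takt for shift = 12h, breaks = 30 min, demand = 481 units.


Available = 12×60 - 30 = 690 min
Takt time = 690 / 481
= 1.43 min/unit


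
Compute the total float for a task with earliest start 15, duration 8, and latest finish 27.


EF = ES + duration = 15 + 8 = 23
LS = LF - duration = 27 - 8 = 19
Total Float = LF - EF = 27 - 23
(or LS - ES = 19 - 15)
= 4


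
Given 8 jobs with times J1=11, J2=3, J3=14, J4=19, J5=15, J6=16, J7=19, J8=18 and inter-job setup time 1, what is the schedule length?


Makespan = Σ processing + (n-1) × setup
= (11 + 3 + 14 + 19 + 15 + 16 + 19 + 18) + (8-1)×1
= 115 + 7
= 122 time units


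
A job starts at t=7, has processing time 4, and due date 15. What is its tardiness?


Completion = start + processing = 7 + 4 = 11
Tardiness = max(0, C - d) = max(0, 11 - 15)
= max(0, -4)
= 0
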